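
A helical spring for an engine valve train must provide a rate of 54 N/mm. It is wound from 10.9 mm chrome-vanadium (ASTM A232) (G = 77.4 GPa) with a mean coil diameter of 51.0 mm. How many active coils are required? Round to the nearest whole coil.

N_a = Gd⁴/(8D³k) = (77.4×10³ × 10.9⁴)/(8 × 51.0³ × 54)
    = 1.09256e+09 / 5.73052e+07 = 19.07 → 19 coils

19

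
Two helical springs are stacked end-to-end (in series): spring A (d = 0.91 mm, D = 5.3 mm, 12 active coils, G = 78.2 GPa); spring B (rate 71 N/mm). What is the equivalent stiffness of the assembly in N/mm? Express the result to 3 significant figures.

3.56 N/mm

k_A = Gd⁴/(8D³N_a) = (78.2×10³)(0.91⁴)/(8·5.3³·12) = 3.7521 N/mm
Series: 1/k_eq = 1/3.7521 + 1/71 = 0.2806; k_eq = 3.5638 N/mm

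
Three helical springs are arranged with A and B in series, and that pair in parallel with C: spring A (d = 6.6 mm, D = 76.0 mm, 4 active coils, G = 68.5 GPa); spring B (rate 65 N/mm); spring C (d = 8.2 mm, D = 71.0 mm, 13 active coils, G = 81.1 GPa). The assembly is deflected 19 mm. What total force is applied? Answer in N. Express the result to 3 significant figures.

k_A = Gd⁴/(8D³N_a) = (68.5×10³)(6.6⁴)/(8·76.0³·4) = 9.2529 N/mm
k_C = Gd⁴/(8D³N_a) = (81.1×10³)(8.2⁴)/(8·71.0³·13) = 9.8507 N/mm
Springs A,B series: k_AB = 1/(1/9.2529+1/65) = 8.0998 N/mm; parallel with C: k_eq = 8.0998+9.8507 = 17.951 N/mm
F = k_eq·δ = 17.951·19 = 341.06 N

341 N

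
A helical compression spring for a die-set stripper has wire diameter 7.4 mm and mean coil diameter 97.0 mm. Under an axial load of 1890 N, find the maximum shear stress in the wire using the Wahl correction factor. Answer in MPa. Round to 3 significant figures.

Spring index C = D/d = 97.0/7.4 = 13.1081
K_W = (4C−1)/(4C−4) + 0.615/C = 51.432/48.432 + 0.0469 = 1.1089
τ₀ = 8FD/(πd³) = 8·1890·97.0/(π·7.4³) = 1.46664e+06/1273 = 1152.1 MPa
τ_max = K·τ₀ = 1.1089 × 1152.1 = 1277.5 MPa

1280 MPa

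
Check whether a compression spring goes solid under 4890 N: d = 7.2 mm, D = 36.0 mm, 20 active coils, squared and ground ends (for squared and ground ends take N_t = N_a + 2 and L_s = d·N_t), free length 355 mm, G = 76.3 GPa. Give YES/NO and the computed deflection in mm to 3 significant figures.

NO, δ = 178 mm

k = Gd⁴/(8D³N_a) = (76.3×10³)(7.2⁴)/(8·36.0³·20) = 27.468 N/mm
N_t = 22; L_s = 7.2·22 = 158.4 mm; δ_solid = L₀ − L_s = 355 − 158.4 = 196.6 mm
δ = F/k = 4890/27.468 = 178.03 mm
δ < δ_solid → spring does not go solid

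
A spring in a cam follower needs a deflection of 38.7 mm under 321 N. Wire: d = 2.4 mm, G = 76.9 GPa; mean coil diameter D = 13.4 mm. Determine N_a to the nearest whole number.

Required rate k = F/δ = 321/38.7 = 8.2946 N/mm
N_a = Gd⁴/(8D³k) = (76.9×10³ × 2.4⁴)/(8 × 13.4³ × 8.2946)
    = 2.55136e+06 / 159661 = 15.98 → 16 coils

16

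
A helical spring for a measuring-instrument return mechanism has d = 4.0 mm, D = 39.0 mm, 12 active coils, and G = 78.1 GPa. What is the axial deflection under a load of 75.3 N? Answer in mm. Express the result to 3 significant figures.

21.4 mm

k = Gd⁴/(8D³N_a) = (78.1×10³)(4.0⁴)/(8·39.0³·12) = 3.511 N/mm
δ = F/k = 75.3 / 3.511 = 21.447 mm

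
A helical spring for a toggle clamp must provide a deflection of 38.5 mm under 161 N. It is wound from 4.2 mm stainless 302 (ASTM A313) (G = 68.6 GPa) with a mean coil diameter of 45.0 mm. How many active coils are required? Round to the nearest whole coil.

7

Required rate k = F/δ = 161/38.5 = 4.1818 N/mm
N_a = Gd⁴/(8D³k) = (68.6×10³ × 4.2⁴)/(8 × 45.0³ × 4.1818)
    = 2.13462e+07 / 3.04855e+06 = 7.002 → 7 coils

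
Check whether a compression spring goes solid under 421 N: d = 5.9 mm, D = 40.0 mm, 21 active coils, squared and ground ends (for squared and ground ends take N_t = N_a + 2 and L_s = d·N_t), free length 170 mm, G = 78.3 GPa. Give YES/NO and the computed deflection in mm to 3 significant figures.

YES, δ = 47.7 mm

k = Gd⁴/(8D³N_a) = (78.3×10³)(5.9⁴)/(8·40.0³·21) = 8.8243 N/mm
N_t = 23; L_s = 5.9·23 = 135.7 mm; δ_solid = L₀ − L_s = 170 − 135.7 = 34.3 mm
δ = F/k = 421/8.8243 = 47.709 mm
δ ≥ δ_solid → spring goes solid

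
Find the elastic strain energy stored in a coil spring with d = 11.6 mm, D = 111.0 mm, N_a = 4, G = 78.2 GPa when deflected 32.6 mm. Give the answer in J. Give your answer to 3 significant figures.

k = Gd⁴/(8D³N_a) = (78.2×10³)(11.6⁴)/(8·111.0³·4) = 32.353 N/mm
U = ½kδ² = 0.5 × 32.353 × 32.6² = 17192 N·mm = 17.192 J

17.2 J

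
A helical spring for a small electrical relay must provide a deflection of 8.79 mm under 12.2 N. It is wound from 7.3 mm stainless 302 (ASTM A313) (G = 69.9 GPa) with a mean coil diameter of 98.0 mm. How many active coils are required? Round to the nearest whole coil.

Required rate k = F/δ = 12.2/8.79 = 1.3879 N/mm
N_a = Gd⁴/(8D³k) = (69.9×10³ × 7.3⁴)/(8 × 98.0³ × 1.3879)
    = 1.98504e+08 / 1.04506e+07 = 18.99 → 19 coils

19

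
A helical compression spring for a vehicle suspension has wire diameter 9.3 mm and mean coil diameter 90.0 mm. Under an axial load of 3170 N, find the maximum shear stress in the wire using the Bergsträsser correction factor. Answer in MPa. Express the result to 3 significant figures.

Spring index C = D/d = 90.0/9.3 = 9.6774
K_B = (4C+2)/(4C−3) = 40.710/35.710 = 1.1400
τ₀ = 8FD/(πd³) = 8·3170·90.0/(π·9.3³) = 2.2824e+06/2527 = 903.22 MPa
τ_max = K·τ₀ = 1.1400 × 903.22 = 1029.7 MPa

1030 MPa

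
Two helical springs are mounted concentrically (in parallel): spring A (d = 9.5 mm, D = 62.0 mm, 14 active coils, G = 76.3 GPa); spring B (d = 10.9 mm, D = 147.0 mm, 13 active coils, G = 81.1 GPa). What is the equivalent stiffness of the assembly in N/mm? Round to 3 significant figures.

k_A = Gd⁴/(8D³N_a) = (76.3×10³)(9.5⁴)/(8·62.0³·14) = 23.282 N/mm
k_B = Gd⁴/(8D³N_a) = (81.1×10³)(10.9⁴)/(8·147.0³·13) = 3.4653 N/mm
Parallel: k_eq = 23.282 + 3.4653 = 26.748 N/mm

26.7 N/mm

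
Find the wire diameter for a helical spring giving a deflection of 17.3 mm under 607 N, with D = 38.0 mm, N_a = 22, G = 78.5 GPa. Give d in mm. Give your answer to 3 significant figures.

8.11 mm

Required rate k = F/δ = 607/17.3 = 35.087 N/mm
d = (8D³N_a·k / G)^(1/4) = (8·38.0³·22·35.087 / (78.5×10³))^0.25
  = (4316.5)^0.25 = 8.1056 mm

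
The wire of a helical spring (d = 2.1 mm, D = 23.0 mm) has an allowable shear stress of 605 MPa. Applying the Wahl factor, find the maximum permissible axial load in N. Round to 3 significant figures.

C = D/d = 23.0/2.1 = 10.9524
K_W = (4C−1)/(4C−4) + 0.615/C = 42.810/39.810 + 0.0562 = 1.1315
τ_max = K·8FD/(πd³) → F_max = τ_allow·πd³/(8DK)
F_max = 605·π·2.1³/(8·23.0·1.1315) = 17602/208.2 = 84.545 N

84.5 N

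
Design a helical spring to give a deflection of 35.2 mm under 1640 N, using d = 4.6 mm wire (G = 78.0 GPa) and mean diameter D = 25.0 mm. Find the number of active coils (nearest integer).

Required rate k = F/δ = 1640/35.2 = 46.591 N/mm
N_a = Gd⁴/(8D³k) = (78.0×10³ × 4.6⁴)/(8 × 25.0³ × 46.591)
    = 3.49242e+07 / 5.82386e+06 = 5.997 → 6 coils

6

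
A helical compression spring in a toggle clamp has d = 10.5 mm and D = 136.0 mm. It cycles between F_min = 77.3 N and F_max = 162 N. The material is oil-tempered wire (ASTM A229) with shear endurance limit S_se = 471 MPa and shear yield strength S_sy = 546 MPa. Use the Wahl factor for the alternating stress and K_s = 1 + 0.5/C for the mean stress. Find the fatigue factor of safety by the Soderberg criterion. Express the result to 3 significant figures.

C = D/d = 136.0/10.5 = 12.9524; K_W = (4C−1)/(4C−4)+0.615/C = 1.1102; K_s = 1+0.5/C = 1.0386
F_a = (F_max−F_min)/2 = 42.35 N; F_m = (F_max+F_min)/2 = 119.65 N
τ_a = K_W·8F_aD/(πd³) = 1.1102 × 12.67 = 14.066 MPa
τ_m = K_s·8F_mD/(πd³) = 1.0386 × 35.795 = 37.177 MPa
Soderberg: 1/n_f = τ_a/S_se + τ_m/S_sy = 14.066/471 + 37.177/546 = 0.02986 + 0.06809 = 0.097954
n_f = 1/0.097954 = 10.21

10.2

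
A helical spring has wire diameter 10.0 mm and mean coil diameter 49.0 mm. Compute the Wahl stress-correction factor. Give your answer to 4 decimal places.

1.3178

C = D/d = 49.0/10.0 = 4.9000
K_W = (4C−1)/(4C−4) + 0.615/C = 18.600/15.600 + 0.1255 = 1.3178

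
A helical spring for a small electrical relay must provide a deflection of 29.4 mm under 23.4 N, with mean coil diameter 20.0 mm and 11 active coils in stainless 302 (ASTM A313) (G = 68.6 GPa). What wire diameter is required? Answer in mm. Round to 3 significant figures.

Required rate k = F/δ = 23.4/29.4 = 0.79592 N/mm
d = (8D³N_a·k / G)^(1/4) = (8·20.0³·11·0.79592 / (68.6×10³))^0.25
  = (8.168)^0.25 = 1.6906 mm

1.69 mm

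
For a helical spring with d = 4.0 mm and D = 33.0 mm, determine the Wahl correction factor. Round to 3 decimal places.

C = D/d = 33.0/4.0 = 8.2500
K_W = (4C−1)/(4C−4) + 0.615/C = 32.000/29.000 + 0.0745 = 1.1780

1.178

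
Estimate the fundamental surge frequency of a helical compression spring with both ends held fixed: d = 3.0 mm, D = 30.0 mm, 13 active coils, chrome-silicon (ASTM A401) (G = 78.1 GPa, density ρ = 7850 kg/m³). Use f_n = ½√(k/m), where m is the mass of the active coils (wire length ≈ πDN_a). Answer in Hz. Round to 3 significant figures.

k = Gd⁴/(8D³N_a) = (78.1×10³)(3.0⁴)/(8·30.0³·13) = 2.2529 N/mm = 2252.9 N/m
Wire length L = πDN_a = π·30.0·13 = 1225.2 mm
m = ρ·(πd²/4)·L = 7850 × 7.0686×10⁻⁶ m² × 1.2252 m = 0.067986 kg
f_n = ½√(k/m) = 0.5·√(2252.9/0.067986) = 0.5·√(33138) = 91.019 Hz

91.0 Hz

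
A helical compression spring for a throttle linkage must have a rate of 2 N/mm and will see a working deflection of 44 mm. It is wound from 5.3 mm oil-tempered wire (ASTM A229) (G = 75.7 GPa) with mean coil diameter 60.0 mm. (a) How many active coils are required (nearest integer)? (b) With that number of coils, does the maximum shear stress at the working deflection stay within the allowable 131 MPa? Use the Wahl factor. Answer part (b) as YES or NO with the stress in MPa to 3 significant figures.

N_a = Gd⁴/(8D³k) = (75.7×10³)(5.3⁴)/(8·60.0³·2) = 17.28 → N_a = 17
Actual rate k = Gd⁴/(8D³·17) = 2.0333 N/mm
Working load F = kδ = 2.0333·44 = 89.466 N
C = 60.0/5.3 = 11.3208; K_W = (4C−1)/(4C−4)+0.615/C = 1.1270
τ_max = K_W·8FD/(πd³) = 1.1270·91.817 = 103.48 MPa
τ_max ≤ 131 MPa → acceptable

(a) 17 coils; (b) YES, τ_max = 103 MPa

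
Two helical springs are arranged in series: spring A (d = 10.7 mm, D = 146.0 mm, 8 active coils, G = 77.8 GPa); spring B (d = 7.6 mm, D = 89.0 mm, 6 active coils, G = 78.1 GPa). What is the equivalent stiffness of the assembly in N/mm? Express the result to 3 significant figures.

k_A = Gd⁴/(8D³N_a) = (77.8×10³)(10.7⁴)/(8·146.0³·8) = 5.1201 N/mm
k_B = Gd⁴/(8D³N_a) = (78.1×10³)(7.6⁴)/(8·89.0³·6) = 7.7001 N/mm
Series: 1/k_eq = 1/5.1201 + 1/7.7001 = 0.32518; k_eq = 3.0752 N/mm

3.08 N/mm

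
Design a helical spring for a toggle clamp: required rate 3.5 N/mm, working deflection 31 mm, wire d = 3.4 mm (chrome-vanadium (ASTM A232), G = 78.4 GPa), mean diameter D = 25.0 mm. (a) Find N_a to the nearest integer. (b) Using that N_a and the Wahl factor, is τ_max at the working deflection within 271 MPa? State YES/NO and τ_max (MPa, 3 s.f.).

N_a = Gd⁴/(8D³k) = (78.4×10³)(3.4⁴)/(8·25.0³·3.5) = 23.95 → N_a = 24
Actual rate k = Gd⁴/(8D³·24) = 3.4923 N/mm
Working load F = kδ = 3.4923·31 = 108.26 N
C = 25.0/3.4 = 7.3529; K_W = (4C−1)/(4C−4)+0.615/C = 1.2017
τ_max = K_W·8FD/(πd³) = 1.2017·175.35 = 210.72 MPa
τ_max ≤ 271 MPa → acceptable

(a) 24 coils; (b) YES, τ_max = 211 MPa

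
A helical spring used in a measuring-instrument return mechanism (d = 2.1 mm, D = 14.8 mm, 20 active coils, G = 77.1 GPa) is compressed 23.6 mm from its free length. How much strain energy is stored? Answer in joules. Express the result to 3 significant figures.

k = Gd⁴/(8D³N_a) = (77.1×10³)(2.1⁴)/(8·14.8³·20) = 2.8909 N/mm
U = ½kδ² = 0.5 × 2.8909 × 23.6² = 805.05 N·mm = 0.80505 J

0.805 J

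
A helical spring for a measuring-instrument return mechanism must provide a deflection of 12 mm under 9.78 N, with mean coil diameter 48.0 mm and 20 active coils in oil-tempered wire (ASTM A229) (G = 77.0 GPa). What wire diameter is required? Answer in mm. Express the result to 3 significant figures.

3.70 mm

Required rate k = F/δ = 9.78/12 = 0.815 N/mm
d = (8D³N_a·k / G)^(1/4) = (8·48.0³·20·0.815 / (77.0×10³))^0.25
  = (187.29)^0.25 = 3.6994 mm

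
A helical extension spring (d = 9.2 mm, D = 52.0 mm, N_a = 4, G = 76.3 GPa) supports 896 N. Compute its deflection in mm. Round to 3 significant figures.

7.38 mm

k = Gd⁴/(8D³N_a) = (76.3×10³)(9.2⁴)/(8·52.0³·4) = 121.48 N/mm
δ = F/k = 896 / 121.48 = 7.3755 mm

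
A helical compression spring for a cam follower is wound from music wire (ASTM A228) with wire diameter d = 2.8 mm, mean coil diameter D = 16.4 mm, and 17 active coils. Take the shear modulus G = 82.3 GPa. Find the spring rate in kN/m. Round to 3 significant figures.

k = Gd⁴/(8D³N_a) = (82.3×10³ × 2.8⁴) / (8 × 16.4³ × 17)
  = 5.05862e+06 / 599888 = 8.4326 N/mm

8.43 kN/m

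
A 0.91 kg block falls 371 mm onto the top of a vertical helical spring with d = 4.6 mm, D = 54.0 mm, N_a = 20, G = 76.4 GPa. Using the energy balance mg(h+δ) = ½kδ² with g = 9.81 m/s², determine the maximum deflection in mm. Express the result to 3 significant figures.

k = Gd⁴/(8D³N_a) = (76.4×10³)(4.6⁴)/(8·54.0³·20) = 1.3578 N/mm
W = mg = 0.91 × 9.81 = 8.9271 N
½kδ² − Wδ − Wh = 0 → δ = (W + √(W² + 2kWh))/k
δ = (8.9271 + √(79.693 + 8993.69))/1.3578 = (8.9271 + 95.254)/1.3578 = 76.73 mm

76.7 mm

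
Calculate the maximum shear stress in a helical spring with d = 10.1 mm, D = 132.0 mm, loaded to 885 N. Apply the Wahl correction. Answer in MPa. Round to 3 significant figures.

Spring index C = D/d = 132.0/10.1 = 13.0693
K_W = (4C−1)/(4C−4) + 0.615/C = 51.277/48.277 + 0.0471 = 1.1092
τ₀ = 8FD/(πd³) = 8·885·132.0/(π·10.1³) = 934560/3236.8 = 288.73 MPa
τ_max = K·τ₀ = 1.1092 × 288.73 = 320.26 MPa

320 MPa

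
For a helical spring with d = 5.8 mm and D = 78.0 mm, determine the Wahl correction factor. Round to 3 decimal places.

C = D/d = 78.0/5.8 = 13.4483
K_W = (4C−1)/(4C−4) + 0.615/C = 52.793/49.793 + 0.0457 = 1.1060

1.106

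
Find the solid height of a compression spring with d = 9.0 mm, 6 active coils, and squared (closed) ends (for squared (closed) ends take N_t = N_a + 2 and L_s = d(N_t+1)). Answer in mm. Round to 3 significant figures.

squared (closed) ends: N_t = N_a + 2 = 6 + 2 = 8
L_s = d·(N_t+1) = 9.0 × 9 = 81 mm

81.0 mm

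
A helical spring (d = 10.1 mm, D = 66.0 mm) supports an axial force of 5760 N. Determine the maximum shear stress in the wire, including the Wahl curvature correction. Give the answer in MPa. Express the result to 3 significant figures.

Spring index C = D/d = 66.0/10.1 = 6.5347
K_W = (4C−1)/(4C−4) + 0.615/C = 25.139/22.139 + 0.0941 = 1.2296
τ₀ = 8FD/(πd³) = 8·5760·66.0/(π·10.1³) = 3.04128e+06/3236.8 = 939.6 MPa
τ_max = K·τ₀ = 1.2296 × 939.6 = 1155.4 MPa

1160 MPa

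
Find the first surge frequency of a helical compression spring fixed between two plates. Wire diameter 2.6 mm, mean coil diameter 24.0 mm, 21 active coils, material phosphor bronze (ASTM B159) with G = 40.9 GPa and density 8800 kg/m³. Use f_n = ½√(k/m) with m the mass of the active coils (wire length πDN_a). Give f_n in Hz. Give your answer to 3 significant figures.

k = Gd⁴/(8D³N_a) = (40.9×10³)(2.6⁴)/(8·24.0³·21) = 0.80477 N/mm = 804.77 N/m
Wire length L = πDN_a = π·24.0·21 = 1583.4 mm
m = ρ·(πd²/4)·L = 8800 × 5.3093×10⁻⁶ m² × 1.5834 m = 0.073978 kg
f_n = ½√(k/m) = 0.5·√(804.77/0.073978) = 0.5·√(10879) = 52.15 Hz

52.2 Hz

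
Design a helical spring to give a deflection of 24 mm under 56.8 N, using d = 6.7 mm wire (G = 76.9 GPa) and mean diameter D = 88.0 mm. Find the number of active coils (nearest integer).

12

Required rate k = F/δ = 56.8/24 = 2.3667 N/mm
N_a = Gd⁴/(8D³k) = (76.9×10³ × 6.7⁴)/(8 × 88.0³ × 2.3667)
    = 1.54962e+08 / 1.29025e+07 = 12.01 → 12 coils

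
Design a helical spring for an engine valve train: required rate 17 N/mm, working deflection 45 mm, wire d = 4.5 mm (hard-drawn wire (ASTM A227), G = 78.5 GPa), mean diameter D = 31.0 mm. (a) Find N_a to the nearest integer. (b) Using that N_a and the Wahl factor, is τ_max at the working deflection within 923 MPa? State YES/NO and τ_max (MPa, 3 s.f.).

N_a = Gd⁴/(8D³k) = (78.5×10³)(4.5⁴)/(8·31.0³·17) = 7.945 → N_a = 8
Actual rate k = Gd⁴/(8D³·8) = 16.883 N/mm
Working load F = kδ = 16.883·45 = 759.74 N
C = 31.0/4.5 = 6.8889; K_W = (4C−1)/(4C−4)+0.615/C = 1.2166
τ_max = K_W·8FD/(πd³) = 1.2166·658.16 = 800.74 MPa
τ_max ≤ 923 MPa → acceptable

(a) 8 coils; (b) YES, τ_max = 801 MPa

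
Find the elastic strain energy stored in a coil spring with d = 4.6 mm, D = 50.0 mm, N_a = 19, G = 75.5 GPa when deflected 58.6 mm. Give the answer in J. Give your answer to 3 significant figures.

3.05 J

k = Gd⁴/(8D³N_a) = (75.5×10³)(4.6⁴)/(8·50.0³·19) = 1.7792 N/mm
U = ½kδ² = 0.5 × 1.7792 × 58.6² = 3054.9 N·mm = 3.0549 J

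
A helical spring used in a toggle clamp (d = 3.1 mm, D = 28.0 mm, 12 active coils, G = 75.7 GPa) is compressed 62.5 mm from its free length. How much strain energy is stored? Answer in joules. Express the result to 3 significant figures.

k = Gd⁴/(8D³N_a) = (75.7×10³)(3.1⁴)/(8·28.0³·12) = 3.3174 N/mm
U = ½kδ² = 0.5 × 3.3174 × 62.5² = 6479.3 N·mm = 6.4793 J

6.48 J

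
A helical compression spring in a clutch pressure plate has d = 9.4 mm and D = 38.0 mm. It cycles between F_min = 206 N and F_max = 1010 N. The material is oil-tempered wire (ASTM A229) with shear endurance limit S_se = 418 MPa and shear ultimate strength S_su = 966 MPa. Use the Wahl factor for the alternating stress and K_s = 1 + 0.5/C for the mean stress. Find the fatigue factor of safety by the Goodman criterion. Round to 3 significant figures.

4.18

C = D/d = 38.0/9.4 = 4.0426; K_W = (4C−1)/(4C−4)+0.615/C = 1.3986; K_s = 1+0.5/C = 1.1237
F_a = (F_max−F_min)/2 = 402 N; F_m = (F_max+F_min)/2 = 608 N
τ_a = K_W·8F_aD/(πd³) = 1.3986 × 46.835 = 65.504 MPa
τ_m = K_s·8F_mD/(πd³) = 1.1237 × 70.834 = 79.595 MPa
Goodman: 1/n_f = τ_a/S_se + τ_m/S_su = 65.504/418 + 79.595/966 = 0.15671 + 0.08240 = 0.23911
n_f = 1/0.23911 = 4.182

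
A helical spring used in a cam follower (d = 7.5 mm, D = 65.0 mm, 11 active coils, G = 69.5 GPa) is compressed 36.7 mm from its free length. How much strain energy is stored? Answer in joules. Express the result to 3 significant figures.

6.13 J

k = Gd⁴/(8D³N_a) = (69.5×10³)(7.5⁴)/(8·65.0³·11) = 9.0993 N/mm
U = ½kδ² = 0.5 × 9.0993 × 36.7² = 6127.9 N·mm = 6.1279 J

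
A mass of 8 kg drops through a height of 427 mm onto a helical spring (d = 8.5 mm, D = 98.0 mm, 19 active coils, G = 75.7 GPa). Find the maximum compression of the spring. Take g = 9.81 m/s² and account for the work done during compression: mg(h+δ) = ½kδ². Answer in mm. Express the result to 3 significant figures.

187 mm

k = Gd⁴/(8D³N_a) = (75.7×10³)(8.5⁴)/(8·98.0³·19) = 2.7622 N/mm
W = mg = 8 × 9.81 = 78.48 N
½kδ² − Wδ − Wh = 0 → δ = (W + √(W² + 2kWh))/k
δ = (78.48 + √(6159.1 + 185126))/2.7622 = (78.48 + 437.36)/2.7622 = 186.75 mm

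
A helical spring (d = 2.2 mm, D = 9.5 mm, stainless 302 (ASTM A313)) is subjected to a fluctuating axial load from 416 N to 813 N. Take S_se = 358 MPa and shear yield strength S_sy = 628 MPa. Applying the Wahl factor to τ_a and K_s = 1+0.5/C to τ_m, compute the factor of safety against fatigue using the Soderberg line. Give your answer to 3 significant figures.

0.238

C = D/d = 9.5/2.2 = 4.3182; K_W = (4C−1)/(4C−4)+0.615/C = 1.3684; K_s = 1+0.5/C = 1.1158
F_a = (F_max−F_min)/2 = 198.5 N; F_m = (F_max+F_min)/2 = 614.5 N
τ_a = K_W·8F_aD/(πd³) = 1.3684 × 450.98 = 617.14 MPa
τ_m = K_s·8F_mD/(πd³) = 1.1158 × 1396.1 = 1557.8 MPa
Soderberg: 1/n_f = τ_a/S_se + τ_m/S_sy = 617.14/358 + 1557.8/628 = 1.72386 + 2.48051 = 4.2044
n_f = 1/4.2044 = 0.2378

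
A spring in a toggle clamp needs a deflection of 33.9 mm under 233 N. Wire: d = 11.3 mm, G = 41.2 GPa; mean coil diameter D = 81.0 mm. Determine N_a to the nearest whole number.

23

Required rate k = F/δ = 233/33.9 = 6.8732 N/mm
N_a = Gd⁴/(8D³k) = (41.2×10³ × 11.3⁴)/(8 × 81.0³ × 6.8732)
    = 6.71755e+08 / 2.92214e+07 = 22.99 → 23 coils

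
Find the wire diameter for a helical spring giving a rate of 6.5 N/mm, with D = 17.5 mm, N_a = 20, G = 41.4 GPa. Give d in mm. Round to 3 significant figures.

3.41 mm

d = (8D³N_a·k / G)^(1/4) = (8·17.5³·20·6.5 / (41.4×10³))^0.25
  = (134.63)^0.25 = 3.4063 mm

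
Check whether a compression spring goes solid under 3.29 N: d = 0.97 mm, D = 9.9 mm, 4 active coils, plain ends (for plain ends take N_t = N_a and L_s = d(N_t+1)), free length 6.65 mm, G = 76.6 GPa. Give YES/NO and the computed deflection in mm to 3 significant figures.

NO, δ = 1.51 mm

k = Gd⁴/(8D³N_a) = (76.6×10³)(0.97⁴)/(8·9.9³·4) = 2.184 N/mm
N_t = 4; L_s = 0.97·5 = 4.85 mm; δ_solid = L₀ − L_s = 6.65 − 4.85 = 1.8 mm
δ = F/k = 3.29/2.184 = 1.5064 mm
δ < δ_solid → spring does not go solid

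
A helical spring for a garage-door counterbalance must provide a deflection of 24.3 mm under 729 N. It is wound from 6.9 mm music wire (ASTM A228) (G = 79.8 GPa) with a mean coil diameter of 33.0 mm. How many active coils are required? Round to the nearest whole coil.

Required rate k = F/δ = 729/24.3 = 30 N/mm
N_a = Gd⁴/(8D³k) = (79.8×10³ × 6.9⁴)/(8 × 33.0³ × 30)
    = 1.80884e+08 / 8.62488e+06 = 20.97 → 21 coils

21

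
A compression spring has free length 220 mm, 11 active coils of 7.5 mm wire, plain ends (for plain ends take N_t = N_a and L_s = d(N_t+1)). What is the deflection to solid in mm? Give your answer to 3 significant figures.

130 mm

N_t = 11; L_s = 7.5·12 = 90 mm
δ_solid = L₀ − L_s = 220 − 90 = 130 mm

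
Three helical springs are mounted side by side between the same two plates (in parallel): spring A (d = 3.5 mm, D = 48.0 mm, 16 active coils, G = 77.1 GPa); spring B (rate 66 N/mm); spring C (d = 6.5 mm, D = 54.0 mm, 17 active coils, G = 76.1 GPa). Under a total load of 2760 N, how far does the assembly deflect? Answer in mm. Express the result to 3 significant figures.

k_A = Gd⁴/(8D³N_a) = (77.1×10³)(3.5⁴)/(8·48.0³·16) = 0.81732 N/mm
k_C = Gd⁴/(8D³N_a) = (76.1×10³)(6.5⁴)/(8·54.0³·17) = 6.3433 N/mm
Parallel: k_eq = 0.81732 + 66 + 6.3433 = 73.161 N/mm
δ = F/k_eq = 2760/73.161 = 37.725 mm

37.7 mm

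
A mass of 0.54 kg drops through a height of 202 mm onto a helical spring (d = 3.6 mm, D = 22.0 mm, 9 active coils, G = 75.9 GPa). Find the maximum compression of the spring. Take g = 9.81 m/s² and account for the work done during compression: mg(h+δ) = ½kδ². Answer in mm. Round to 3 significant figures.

k = Gd⁴/(8D³N_a) = (75.9×10³)(3.6⁴)/(8·22.0³·9) = 16.628 N/mm
W = mg = 0.54 × 9.81 = 5.2974 N
½kδ² − Wδ − Wh = 0 → δ = (W + √(W² + 2kWh))/k
δ = (5.2974 + √(28.062 + 35587.3))/16.628 = (5.2974 + 188.72)/16.628 = 11.668 mm

11.7 mm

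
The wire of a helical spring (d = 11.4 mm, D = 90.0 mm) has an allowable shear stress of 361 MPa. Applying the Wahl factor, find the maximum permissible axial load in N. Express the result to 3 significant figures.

C = D/d = 90.0/11.4 = 7.8947
K_W = (4C−1)/(4C−4) + 0.615/C = 30.579/27.579 + 0.0779 = 1.1867
τ_max = K·8FD/(πd³) → F_max = τ_allow·πd³/(8DK)
F_max = 361·π·11.4³/(8·90.0·1.1867) = 1.6802e+06/854.41 = 1966.6 N

1970 N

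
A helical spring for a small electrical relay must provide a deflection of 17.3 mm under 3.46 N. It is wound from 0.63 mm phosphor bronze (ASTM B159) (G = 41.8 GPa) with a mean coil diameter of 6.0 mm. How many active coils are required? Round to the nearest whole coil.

19

Required rate k = F/δ = 3.46/17.3 = 0.2 N/mm
N_a = Gd⁴/(8D³k) = (41.8×10³ × 0.63⁴)/(8 × 6.0³ × 0.2)
    = 6584.74 / 345.6 = 19.05 → 19 coils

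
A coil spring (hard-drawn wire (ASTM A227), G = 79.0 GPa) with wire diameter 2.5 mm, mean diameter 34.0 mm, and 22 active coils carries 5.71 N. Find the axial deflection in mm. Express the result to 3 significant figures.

12.8 mm

k = Gd⁴/(8D³N_a) = (79.0×10³)(2.5⁴)/(8·34.0³·22) = 0.44611 N/mm
δ = F/k = 5.71 / 0.44611 = 12.8 mm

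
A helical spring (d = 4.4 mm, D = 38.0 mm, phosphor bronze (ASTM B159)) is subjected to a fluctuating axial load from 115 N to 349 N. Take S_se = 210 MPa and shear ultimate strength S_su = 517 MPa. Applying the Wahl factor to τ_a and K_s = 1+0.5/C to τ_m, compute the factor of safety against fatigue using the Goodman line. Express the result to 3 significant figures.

0.782

C = D/d = 38.0/4.4 = 8.6364; K_W = (4C−1)/(4C−4)+0.615/C = 1.1694; K_s = 1+0.5/C = 1.0579
F_a = (F_max−F_min)/2 = 117 N; F_m = (F_max+F_min)/2 = 232 N
τ_a = K_W·8F_aD/(πd³) = 1.1694 × 132.91 = 155.43 MPa
τ_m = K_s·8F_mD/(πd³) = 1.0579 × 263.54 = 278.8 MPa
Goodman: 1/n_f = τ_a/S_se + τ_m/S_su = 155.43/210 + 278.8/517 = 0.74012 + 0.53927 = 1.2794
n_f = 1/1.2794 = 0.7816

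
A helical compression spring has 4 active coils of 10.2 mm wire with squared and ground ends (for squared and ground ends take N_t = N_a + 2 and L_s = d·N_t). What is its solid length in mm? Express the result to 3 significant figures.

61.2 mm

squared and ground ends: N_t = N_a + 2 = 4 + 2 = 6
L_s = d·N_t = 10.2 × 6 = 61.2 mm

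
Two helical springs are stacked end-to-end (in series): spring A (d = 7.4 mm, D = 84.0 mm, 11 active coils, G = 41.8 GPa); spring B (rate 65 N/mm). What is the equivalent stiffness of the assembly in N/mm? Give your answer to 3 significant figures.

k_A = Gd⁴/(8D³N_a) = (41.8×10³)(7.4⁴)/(8·84.0³·11) = 2.4032 N/mm
Series: 1/k_eq = 1/2.4032 + 1/65 = 0.4315; k_eq = 2.3175 N/mm

2.32 N/mm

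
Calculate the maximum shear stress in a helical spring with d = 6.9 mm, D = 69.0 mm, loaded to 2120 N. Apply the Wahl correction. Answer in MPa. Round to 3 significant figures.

Spring index C = D/d = 69.0/6.9 = 10.0000
K_W = (4C−1)/(4C−4) + 0.615/C = 39.000/36.000 + 0.0615 = 1.1448
τ₀ = 8FD/(πd³) = 8·2120·69.0/(π·6.9³) = 1.17024e+06/1032 = 1133.9 MPa
τ_max = K·τ₀ = 1.1448 × 1133.9 = 1298.1 MPa

1300 MPa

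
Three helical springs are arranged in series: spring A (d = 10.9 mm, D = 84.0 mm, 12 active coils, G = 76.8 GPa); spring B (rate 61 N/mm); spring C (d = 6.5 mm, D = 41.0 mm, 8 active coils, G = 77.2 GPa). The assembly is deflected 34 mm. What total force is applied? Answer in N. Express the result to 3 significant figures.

337 N

k_A = Gd⁴/(8D³N_a) = (76.8×10³)(10.9⁴)/(8·84.0³·12) = 19.053 N/mm
k_C = Gd⁴/(8D³N_a) = (77.2×10³)(6.5⁴)/(8·41.0³·8) = 31.242 N/mm
Series: 1/k_eq = 1/19.053 + 1/61 + 1/31.242 = 0.10089; k_eq = 9.912 N/mm
F = k_eq·δ = 9.912·34 = 337.01 N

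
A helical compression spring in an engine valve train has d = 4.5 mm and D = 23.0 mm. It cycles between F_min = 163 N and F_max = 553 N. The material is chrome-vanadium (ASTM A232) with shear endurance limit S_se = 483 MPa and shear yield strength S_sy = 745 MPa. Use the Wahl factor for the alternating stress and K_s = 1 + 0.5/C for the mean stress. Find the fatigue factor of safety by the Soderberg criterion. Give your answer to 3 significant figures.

C = D/d = 23.0/4.5 = 5.1111; K_W = (4C−1)/(4C−4)+0.615/C = 1.3028; K_s = 1+0.5/C = 1.0978
F_a = (F_max−F_min)/2 = 195 N; F_m = (F_max+F_min)/2 = 358 N
τ_a = K_W·8F_aD/(πd³) = 1.3028 × 125.33 = 163.28 MPa
τ_m = K_s·8F_mD/(πd³) = 1.0978 × 230.1 = 252.61 MPa
Soderberg: 1/n_f = τ_a/S_se + τ_m/S_sy = 163.28/483 + 252.61/745 = 0.33805 + 0.33907 = 0.67712
n_f = 1/0.67712 = 1.477

1.48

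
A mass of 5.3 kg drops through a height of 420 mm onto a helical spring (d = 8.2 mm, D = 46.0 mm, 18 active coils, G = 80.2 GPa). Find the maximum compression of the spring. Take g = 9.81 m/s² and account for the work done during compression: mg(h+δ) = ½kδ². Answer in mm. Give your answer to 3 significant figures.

43.1 mm

k = Gd⁴/(8D³N_a) = (80.2×10³)(8.2⁴)/(8·46.0³·18) = 25.87 N/mm
W = mg = 5.3 × 9.81 = 51.993 N
½kδ² − Wδ − Wh = 0 → δ = (W + √(W² + 2kWh))/k
δ = (51.993 + √(2703.3 + 1.12984e+06))/25.87 = (51.993 + 1064.2)/25.87 = 43.147 mm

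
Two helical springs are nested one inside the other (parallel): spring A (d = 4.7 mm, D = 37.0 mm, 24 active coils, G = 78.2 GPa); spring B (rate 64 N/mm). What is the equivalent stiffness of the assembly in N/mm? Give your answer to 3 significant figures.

67.9 N/mm

k_A = Gd⁴/(8D³N_a) = (78.2×10³)(4.7⁴)/(8·37.0³·24) = 3.9237 N/mm
Parallel: k_eq = 3.9237 + 64 = 67.924 N/mm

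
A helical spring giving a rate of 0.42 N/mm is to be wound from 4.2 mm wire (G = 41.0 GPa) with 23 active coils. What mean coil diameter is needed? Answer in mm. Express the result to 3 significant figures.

D = (Gd⁴/(8N_a·k))^(1/3) = (41.0×10³·4.2⁴/(8·23·0.42))^(1/3)
  = (165087)^(1/3) = 54.8577 mm

54.9 mm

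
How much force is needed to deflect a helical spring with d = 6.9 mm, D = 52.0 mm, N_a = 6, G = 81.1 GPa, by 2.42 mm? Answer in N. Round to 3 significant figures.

65.9 N

k = Gd⁴/(8D³N_a) = (81.1×10³)(6.9⁴)/(8·52.0³·6) = 27.237 N/mm
F = k·δ = 27.237 × 2.42 = 65.915 N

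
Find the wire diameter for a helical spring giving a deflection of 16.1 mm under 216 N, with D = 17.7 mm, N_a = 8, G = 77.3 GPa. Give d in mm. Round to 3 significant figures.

2.80 mm

Required rate k = F/δ = 216/16.1 = 13.416 N/mm
d = (8D³N_a·k / G)^(1/4) = (8·17.7³·8·13.416 / (77.3×10³))^0.25
  = (61.595)^0.25 = 2.8015 mm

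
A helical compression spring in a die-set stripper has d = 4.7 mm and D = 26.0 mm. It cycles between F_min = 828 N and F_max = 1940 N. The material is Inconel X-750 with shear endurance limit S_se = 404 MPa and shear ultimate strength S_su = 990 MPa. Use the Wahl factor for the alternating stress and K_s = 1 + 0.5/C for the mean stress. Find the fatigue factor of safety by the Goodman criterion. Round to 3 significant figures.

C = D/d = 26.0/4.7 = 5.5319; K_W = (4C−1)/(4C−4)+0.615/C = 1.2767; K_s = 1+0.5/C = 1.0904
F_a = (F_max−F_min)/2 = 556 N; F_m = (F_max+F_min)/2 = 1384 N
τ_a = K_W·8F_aD/(πd³) = 1.2767 × 354.56 = 452.66 MPa
τ_m = K_s·8F_mD/(πd³) = 1.0904 × 882.58 = 962.36 MPa
Goodman: 1/n_f = τ_a/S_se + τ_m/S_su = 452.66/404 + 962.36/990 = 1.12045 + 0.97208 = 2.0925
n_f = 1/2.0925 = 0.4779

0.478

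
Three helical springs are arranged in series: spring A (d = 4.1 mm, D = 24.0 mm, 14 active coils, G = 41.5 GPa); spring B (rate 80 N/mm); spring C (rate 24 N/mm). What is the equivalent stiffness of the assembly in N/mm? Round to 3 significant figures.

5.37 N/mm

k_A = Gd⁴/(8D³N_a) = (41.5×10³)(4.1⁴)/(8·24.0³·14) = 7.5741 N/mm
Series: 1/k_eq = 1/7.5741 + 1/80 + 1/24 = 0.1862; k_eq = 5.3707 N/mm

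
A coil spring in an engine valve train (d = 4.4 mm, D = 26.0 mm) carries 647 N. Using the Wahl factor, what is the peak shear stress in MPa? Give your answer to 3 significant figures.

632 MPa

Spring index C = D/d = 26.0/4.4 = 5.9091
K_W = (4C−1)/(4C−4) + 0.615/C = 22.636/19.636 + 0.1041 = 1.2569
τ₀ = 8FD/(πd³) = 8·647·26.0/(π·4.4³) = 134576/267.61 = 502.87 MPa
τ_max = K·τ₀ = 1.2569 × 502.87 = 632.04 MPa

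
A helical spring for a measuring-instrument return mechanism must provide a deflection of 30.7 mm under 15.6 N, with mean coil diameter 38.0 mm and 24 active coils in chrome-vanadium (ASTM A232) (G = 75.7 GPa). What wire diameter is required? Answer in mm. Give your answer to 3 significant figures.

2.90 mm

Required rate k = F/δ = 15.6/30.7 = 0.50814 N/mm
d = (8D³N_a·k / G)^(1/4) = (8·38.0³·24·0.50814 / (75.7×10³))^0.25
  = (70.72)^0.25 = 2.8999 mm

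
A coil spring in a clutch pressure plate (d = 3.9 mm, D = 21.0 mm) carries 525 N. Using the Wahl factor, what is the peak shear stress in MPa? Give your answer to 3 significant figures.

608 MPa

Spring index C = D/d = 21.0/3.9 = 5.3846
K_W = (4C−1)/(4C−4) + 0.615/C = 20.538/17.538 + 0.1142 = 1.2853
τ₀ = 8FD/(πd³) = 8·525·21.0/(π·3.9³) = 88200/186.36 = 473.29 MPa
τ_max = K·τ₀ = 1.2853 × 473.29 = 608.3 MPa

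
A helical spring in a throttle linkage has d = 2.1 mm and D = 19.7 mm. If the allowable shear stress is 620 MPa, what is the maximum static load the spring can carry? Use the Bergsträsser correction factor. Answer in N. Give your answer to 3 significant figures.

100 N

C = D/d = 19.7/2.1 = 9.3810
K_B = (4C+2)/(4C−3) = 39.524/34.524 = 1.1448
τ_max = K·8FD/(πd³) → F_max = τ_allow·πd³/(8DK)
F_max = 620·π·2.1³/(8·19.7·1.1448) = 18038/180.42 = 99.978 N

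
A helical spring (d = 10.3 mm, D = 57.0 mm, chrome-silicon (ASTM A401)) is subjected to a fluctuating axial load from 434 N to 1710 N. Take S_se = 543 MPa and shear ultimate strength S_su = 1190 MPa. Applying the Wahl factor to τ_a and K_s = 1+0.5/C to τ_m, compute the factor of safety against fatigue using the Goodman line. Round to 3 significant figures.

3.03

C = D/d = 57.0/10.3 = 5.5340; K_W = (4C−1)/(4C−4)+0.615/C = 1.2765; K_s = 1+0.5/C = 1.0904
F_a = (F_max−F_min)/2 = 638 N; F_m = (F_max+F_min)/2 = 1072 N
τ_a = K_W·8F_aD/(πd³) = 1.2765 × 84.747 = 108.18 MPa
τ_m = K_s·8F_mD/(πd³) = 1.0904 × 142.4 = 155.26 MPa
Goodman: 1/n_f = τ_a/S_se + τ_m/S_su = 108.18/543 + 155.26/1190 = 0.19923 + 0.13047 = 0.32971
n_f = 1/0.32971 = 3.033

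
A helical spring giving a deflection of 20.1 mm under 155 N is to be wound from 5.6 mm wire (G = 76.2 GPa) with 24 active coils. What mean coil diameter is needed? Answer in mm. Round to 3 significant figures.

Required rate k = F/δ = 155/20.1 = 7.7114 N/mm
D = (Gd⁴/(8N_a·k))^(1/3) = (76.2×10³·5.6⁴/(8·24·7.7114))^(1/3)
  = (50613.9)^(1/3) = 36.9905 mm

37.0 mm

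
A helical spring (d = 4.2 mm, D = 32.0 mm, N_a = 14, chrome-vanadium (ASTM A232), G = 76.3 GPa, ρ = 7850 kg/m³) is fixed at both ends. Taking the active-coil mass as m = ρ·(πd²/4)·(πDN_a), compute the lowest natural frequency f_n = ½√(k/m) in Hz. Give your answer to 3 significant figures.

k = Gd⁴/(8D³N_a) = (76.3×10³)(4.2⁴)/(8·32.0³·14) = 6.4692 N/mm = 6469.2 N/m
Wire length L = πDN_a = π·32.0·14 = 1407.4 mm
m = ρ·(πd²/4)·L = 7850 × 13.854×10⁻⁶ m² × 1.4074 m = 0.15307 kg
f_n = ½√(k/m) = 0.5·√(6469.2/0.15307) = 0.5·√(42264) = 102.79 Hz

103 Hz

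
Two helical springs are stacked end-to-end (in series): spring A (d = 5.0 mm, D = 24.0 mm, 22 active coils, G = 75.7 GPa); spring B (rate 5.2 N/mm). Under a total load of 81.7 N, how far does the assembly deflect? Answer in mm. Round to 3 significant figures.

19.9 mm

k_A = Gd⁴/(8D³N_a) = (75.7×10³)(5.0⁴)/(8·24.0³·22) = 19.446 N/mm
Series: 1/k_eq = 1/19.446 + 1/5.2 = 0.24373; k_eq = 4.1029 N/mm
δ = F/k_eq = 81.7/4.1029 = 19.913 mm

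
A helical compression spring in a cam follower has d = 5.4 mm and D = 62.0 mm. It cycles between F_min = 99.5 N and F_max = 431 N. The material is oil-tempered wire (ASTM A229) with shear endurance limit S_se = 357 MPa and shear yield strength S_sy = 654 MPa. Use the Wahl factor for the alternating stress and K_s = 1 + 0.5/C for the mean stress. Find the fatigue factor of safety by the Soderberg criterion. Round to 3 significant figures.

1.05

C = D/d = 62.0/5.4 = 11.4815; K_W = (4C−1)/(4C−4)+0.615/C = 1.1251; K_s = 1+0.5/C = 1.0435
F_a = (F_max−F_min)/2 = 165.75 N; F_m = (F_max+F_min)/2 = 265.25 N
τ_a = K_W·8F_aD/(πd³) = 1.1251 × 166.19 = 186.98 MPa
τ_m = K_s·8F_mD/(πd³) = 1.0435 × 265.95 = 277.54 MPa
Soderberg: 1/n_f = τ_a/S_se + τ_m/S_sy = 186.98/357 + 277.54/654 = 0.52376 + 0.42437 = 0.94813
n_f = 1/0.94813 = 1.055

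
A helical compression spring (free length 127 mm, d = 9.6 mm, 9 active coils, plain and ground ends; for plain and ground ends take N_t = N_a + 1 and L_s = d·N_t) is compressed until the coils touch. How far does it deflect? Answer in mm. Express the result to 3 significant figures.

N_t = 10; L_s = 9.6·10 = 96 mm
δ_solid = L₀ − L_s = 127 − 96 = 31 mm

31.0 mm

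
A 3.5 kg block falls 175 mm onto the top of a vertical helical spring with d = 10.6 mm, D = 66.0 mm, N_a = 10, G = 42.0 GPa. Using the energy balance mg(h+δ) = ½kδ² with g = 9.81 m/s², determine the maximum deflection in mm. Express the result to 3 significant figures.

24.4 mm

k = Gd⁴/(8D³N_a) = (42.0×10³)(10.6⁴)/(8·66.0³·10) = 23.054 N/mm
W = mg = 3.5 × 9.81 = 34.335 N
½kδ² − Wδ − Wh = 0 → δ = (W + √(W² + 2kWh))/k
δ = (34.335 + √(1178.9 + 277049))/23.054 = (34.335 + 527.47)/23.054 = 24.369 mm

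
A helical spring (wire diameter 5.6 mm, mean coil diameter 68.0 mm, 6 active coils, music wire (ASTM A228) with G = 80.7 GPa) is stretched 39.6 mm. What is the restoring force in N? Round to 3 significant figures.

k = Gd⁴/(8D³N_a) = (80.7×10³)(5.6⁴)/(8·68.0³·6) = 5.2584 N/mm
F = k·δ = 5.2584 × 39.6 = 208.23 N

208 N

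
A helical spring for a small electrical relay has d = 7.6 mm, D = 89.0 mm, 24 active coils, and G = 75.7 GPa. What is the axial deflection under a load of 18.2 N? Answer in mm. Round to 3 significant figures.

k = Gd⁴/(8D³N_a) = (75.7×10³)(7.6⁴)/(8·89.0³·24) = 1.8659 N/mm
δ = F/k = 18.2 / 1.8659 = 9.7542 mm

9.75 mm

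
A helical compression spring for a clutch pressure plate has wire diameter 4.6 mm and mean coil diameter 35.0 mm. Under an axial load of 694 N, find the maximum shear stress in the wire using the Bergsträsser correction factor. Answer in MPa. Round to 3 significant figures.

751 MPa

Spring index C = D/d = 35.0/4.6 = 7.6087
K_B = (4C+2)/(4C−3) = 32.435/27.435 = 1.1823
τ₀ = 8FD/(πd³) = 8·694·35.0/(π·4.6³) = 194320/305.79 = 635.47 MPa
τ_max = K·τ₀ = 1.1823 × 635.47 = 751.28 MPa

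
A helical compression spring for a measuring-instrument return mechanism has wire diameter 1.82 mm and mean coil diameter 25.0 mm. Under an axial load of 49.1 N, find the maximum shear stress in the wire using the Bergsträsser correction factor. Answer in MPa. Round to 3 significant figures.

568 MPa

Spring index C = D/d = 25.0/1.82 = 13.7363
K_B = (4C+2)/(4C−3) = 56.945/51.945 = 1.0963
τ₀ = 8FD/(πd³) = 8·49.1·25.0/(π·1.82³) = 9820/18.939 = 518.5 MPa
τ_max = K·τ₀ = 1.0963 × 518.5 = 568.41 MPa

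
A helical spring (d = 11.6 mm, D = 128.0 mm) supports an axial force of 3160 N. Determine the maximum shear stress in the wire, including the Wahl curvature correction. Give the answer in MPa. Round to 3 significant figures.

Spring index C = D/d = 128.0/11.6 = 11.0345
K_W = (4C−1)/(4C−4) + 0.615/C = 43.138/40.138 + 0.0557 = 1.1305
τ₀ = 8FD/(πd³) = 8·3160·128.0/(π·11.6³) = 3.23584e+06/4903.7 = 659.88 MPa
τ_max = K·τ₀ = 1.1305 × 659.88 = 745.98 MPa

746 MPa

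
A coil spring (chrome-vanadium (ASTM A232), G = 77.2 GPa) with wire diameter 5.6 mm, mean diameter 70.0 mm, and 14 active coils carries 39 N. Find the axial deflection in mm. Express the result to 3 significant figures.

k = Gd⁴/(8D³N_a) = (77.2×10³)(5.6⁴)/(8·70.0³·14) = 1.9763 N/mm
δ = F/k = 39 / 1.9763 = 19.734 mm

19.7 mm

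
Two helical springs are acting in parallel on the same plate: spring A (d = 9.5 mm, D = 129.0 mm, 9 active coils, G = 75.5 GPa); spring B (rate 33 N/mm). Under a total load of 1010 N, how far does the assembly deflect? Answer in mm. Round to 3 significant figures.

27.3 mm

k_A = Gd⁴/(8D³N_a) = (75.5×10³)(9.5⁴)/(8·129.0³·9) = 3.9787 N/mm
Parallel: k_eq = 3.9787 + 33 = 36.979 N/mm
δ = F/k_eq = 1010/36.979 = 27.313 mm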